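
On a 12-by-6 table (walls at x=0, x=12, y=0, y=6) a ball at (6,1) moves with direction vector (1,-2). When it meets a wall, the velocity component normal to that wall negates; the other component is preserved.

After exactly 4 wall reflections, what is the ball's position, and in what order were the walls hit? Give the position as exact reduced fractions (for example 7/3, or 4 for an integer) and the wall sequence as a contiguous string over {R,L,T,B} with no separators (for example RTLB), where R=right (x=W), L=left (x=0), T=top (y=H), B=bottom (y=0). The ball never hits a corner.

1. t=1/2 → B at (13/2,0); v=(1,2)
2. t=3 → T at (19/2,6); v=(1,-2)
3. t=5/2 → R at (12,1); v=(-1,-2)
4. t=1/2 → B at (23/2,0); v=(-1,2)

Final position: (23/2,0)
Wall sequence: BTRB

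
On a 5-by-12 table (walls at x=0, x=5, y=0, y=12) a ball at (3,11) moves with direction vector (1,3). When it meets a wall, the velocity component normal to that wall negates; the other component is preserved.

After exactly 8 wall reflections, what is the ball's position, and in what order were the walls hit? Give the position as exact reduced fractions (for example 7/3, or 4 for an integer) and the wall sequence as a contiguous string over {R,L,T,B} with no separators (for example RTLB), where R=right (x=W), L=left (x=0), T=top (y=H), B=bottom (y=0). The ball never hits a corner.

Final position: (2/3,12)
Wall sequence: TRBLTRBT

1. t=1/3 → T at (10/3,12); v=(1,-3)
2. t=5/3 → R at (5,7); v=(-1,-3)
3. t=7/3 → B at (8/3,0); v=(-1,3)
4. t=8/3 → L at (0,8); v=(1,3)
5. t=4/3 → T at (4/3,12); v=(1,-3)
6. t=11/3 → R at (5,1); v=(-1,-3)
7. t=1/3 → B at (14/3,0); v=(-1,3)
8. t=4 → T at (2/3,12); v=(-1,-3)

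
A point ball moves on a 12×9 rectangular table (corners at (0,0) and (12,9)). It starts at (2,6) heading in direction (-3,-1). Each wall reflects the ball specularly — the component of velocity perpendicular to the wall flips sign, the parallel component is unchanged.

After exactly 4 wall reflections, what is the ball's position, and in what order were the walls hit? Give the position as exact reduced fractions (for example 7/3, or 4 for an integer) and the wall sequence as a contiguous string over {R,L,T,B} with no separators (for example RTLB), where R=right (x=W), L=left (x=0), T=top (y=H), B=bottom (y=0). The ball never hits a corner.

1. t=2/3 → L at (0,16/3); v=(3,-1)
2. t=4 → R at (12,4/3); v=(-3,-1)
3. t=4/3 → B at (8,0); v=(-3,1)
4. t=8/3 → L at (0,8/3); v=(3,1)

Final position: (0,8/3)
Wall sequence: LRBL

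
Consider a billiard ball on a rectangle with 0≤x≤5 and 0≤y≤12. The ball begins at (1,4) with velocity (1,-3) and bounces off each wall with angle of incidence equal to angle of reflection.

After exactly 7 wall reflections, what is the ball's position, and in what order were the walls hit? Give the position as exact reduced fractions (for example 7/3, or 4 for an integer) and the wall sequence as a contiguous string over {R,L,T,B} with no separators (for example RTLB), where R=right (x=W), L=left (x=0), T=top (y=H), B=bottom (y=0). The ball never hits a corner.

Final position: (5,10)
Wall sequence: BRTLBTR

1. t=4/3 → B at (7/3,0); v=(1,3)
2. t=8/3 → R at (5,8); v=(-1,3)
3. t=4/3 → T at (11/3,12); v=(-1,-3)
4. t=11/3 → L at (0,1); v=(1,-3)
5. t=1/3 → B at (1/3,0); v=(1,3)
6. t=4 → T at (13/3,12); v=(1,-3)
7. t=2/3 → R at (5,10); v=(-1,-3)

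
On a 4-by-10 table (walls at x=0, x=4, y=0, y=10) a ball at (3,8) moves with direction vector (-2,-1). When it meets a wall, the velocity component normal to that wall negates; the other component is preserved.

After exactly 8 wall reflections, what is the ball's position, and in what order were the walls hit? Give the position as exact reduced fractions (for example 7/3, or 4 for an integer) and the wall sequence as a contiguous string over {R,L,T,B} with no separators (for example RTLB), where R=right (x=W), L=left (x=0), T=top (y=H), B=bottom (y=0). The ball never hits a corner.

1. t=3/2 → L at (0,13/2); v=(2,-1)
2. t=2 → R at (4,9/2); v=(-2,-1)
3. t=2 → L at (0,5/2); v=(2,-1)
4. t=2 → R at (4,1/2); v=(-2,-1)
5. t=1/2 → B at (3,0); v=(-2,1)
6. t=3/2 → L at (0,3/2); v=(2,1)
7. t=2 → R at (4,7/2); v=(-2,1)
8. t=2 → L at (0,11/2); v=(2,1)

Final position: (0,11/2)
Wall sequence: LRLRBLRL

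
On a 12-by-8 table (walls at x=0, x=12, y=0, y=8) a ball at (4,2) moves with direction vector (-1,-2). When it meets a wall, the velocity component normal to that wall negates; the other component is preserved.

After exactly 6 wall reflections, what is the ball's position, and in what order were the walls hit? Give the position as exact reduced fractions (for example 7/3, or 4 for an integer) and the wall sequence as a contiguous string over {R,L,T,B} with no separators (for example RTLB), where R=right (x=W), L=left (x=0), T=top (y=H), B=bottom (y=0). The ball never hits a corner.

Final position: (12,2)
Wall sequence: BLTBTR

1. t=1 → B at (3,0); v=(-1,2)
2. t=3 → L at (0,6); v=(1,2)
3. t=1 → T at (1,8); v=(1,-2)
4. t=4 → B at (5,0); v=(1,2)
5. t=4 → T at (9,8); v=(1,-2)
6. t=3 → R at (12,2); v=(-1,-2)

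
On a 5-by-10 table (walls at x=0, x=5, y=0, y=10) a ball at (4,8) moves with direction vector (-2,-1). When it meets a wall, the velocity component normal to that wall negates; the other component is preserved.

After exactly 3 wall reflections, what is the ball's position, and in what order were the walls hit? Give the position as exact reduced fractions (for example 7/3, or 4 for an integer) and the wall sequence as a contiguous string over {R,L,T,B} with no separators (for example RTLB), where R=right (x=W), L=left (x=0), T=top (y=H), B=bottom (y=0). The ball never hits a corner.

1. t=2 → L at (0,6); v=(2,-1)
2. t=5/2 → R at (5,7/2); v=(-2,-1)
3. t=5/2 → L at (0,1); v=(2,-1)

Final position: (0,1)
Wall sequence: LRL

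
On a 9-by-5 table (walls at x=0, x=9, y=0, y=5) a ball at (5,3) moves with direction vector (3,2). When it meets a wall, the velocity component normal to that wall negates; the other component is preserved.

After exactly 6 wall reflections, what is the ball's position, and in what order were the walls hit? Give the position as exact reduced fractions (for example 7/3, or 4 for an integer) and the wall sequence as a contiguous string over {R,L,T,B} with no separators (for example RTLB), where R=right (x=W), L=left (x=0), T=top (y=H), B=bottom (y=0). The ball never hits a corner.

Final position: (9,7/3)
Wall sequence: TRBLTR

1. t=1 → T at (8,5); v=(3,-2)
2. t=1/3 → R at (9,13/3); v=(-3,-2)
3. t=13/6 → B at (5/2,0); v=(-3,2)
4. t=5/6 → L at (0,5/3); v=(3,2)
5. t=5/3 → T at (5,5); v=(3,-2)
6. t=4/3 → R at (9,7/3); v=(-3,-2)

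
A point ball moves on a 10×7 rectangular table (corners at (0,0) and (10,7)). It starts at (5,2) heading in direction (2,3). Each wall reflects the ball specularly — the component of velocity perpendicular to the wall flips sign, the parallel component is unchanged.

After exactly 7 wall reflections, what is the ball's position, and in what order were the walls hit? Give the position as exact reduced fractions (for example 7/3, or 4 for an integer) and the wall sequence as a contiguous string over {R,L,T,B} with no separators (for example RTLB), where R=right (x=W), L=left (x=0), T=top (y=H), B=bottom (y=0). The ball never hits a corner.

1. t=5/3 → T at (25/3,7); v=(2,-3)
2. t=5/6 → R at (10,9/2); v=(-2,-3)
3. t=3/2 → B at (7,0); v=(-2,3)
4. t=7/3 → T at (7/3,7); v=(-2,-3)
5. t=7/6 → L at (0,7/2); v=(2,-3)
6. t=7/6 → B at (7/3,0); v=(2,3)
7. t=7/3 → T at (7,7); v=(2,-3)

Final position: (7,7)
Wall sequence: TRBTLBT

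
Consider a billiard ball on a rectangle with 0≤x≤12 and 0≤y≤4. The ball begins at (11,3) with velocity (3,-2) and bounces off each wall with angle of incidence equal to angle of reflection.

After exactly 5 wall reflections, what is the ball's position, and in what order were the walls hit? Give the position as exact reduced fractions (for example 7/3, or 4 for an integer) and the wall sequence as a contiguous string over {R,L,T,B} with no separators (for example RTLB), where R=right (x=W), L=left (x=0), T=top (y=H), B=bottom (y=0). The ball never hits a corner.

1. t=1/3 → R at (12,7/3); v=(-3,-2)
2. t=7/6 → B at (17/2,0); v=(-3,2)
3. t=2 → T at (5/2,4); v=(-3,-2)
4. t=5/6 → L at (0,7/3); v=(3,-2)
5. t=7/6 → B at (7/2,0); v=(3,2)

Final position: (7/2,0)
Wall sequence: RBTLB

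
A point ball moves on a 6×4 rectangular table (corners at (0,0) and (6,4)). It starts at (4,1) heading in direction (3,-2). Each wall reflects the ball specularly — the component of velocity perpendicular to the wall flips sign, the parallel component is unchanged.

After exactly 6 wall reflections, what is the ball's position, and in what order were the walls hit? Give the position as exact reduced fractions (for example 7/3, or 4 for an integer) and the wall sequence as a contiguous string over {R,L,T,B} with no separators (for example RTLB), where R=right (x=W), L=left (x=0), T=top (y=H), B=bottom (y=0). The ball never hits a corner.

1. t=1/2 → B at (11/2,0); v=(3,2)
2. t=1/6 → R at (6,1/3); v=(-3,2)
3. t=11/6 → T at (1/2,4); v=(-3,-2)
4. t=1/6 → L at (0,11/3); v=(3,-2)
5. t=11/6 → B at (11/2,0); v=(3,2)
6. t=1/6 → R at (6,1/3); v=(-3,2)

Final position: (6,1/3)
Wall sequence: BRTLBR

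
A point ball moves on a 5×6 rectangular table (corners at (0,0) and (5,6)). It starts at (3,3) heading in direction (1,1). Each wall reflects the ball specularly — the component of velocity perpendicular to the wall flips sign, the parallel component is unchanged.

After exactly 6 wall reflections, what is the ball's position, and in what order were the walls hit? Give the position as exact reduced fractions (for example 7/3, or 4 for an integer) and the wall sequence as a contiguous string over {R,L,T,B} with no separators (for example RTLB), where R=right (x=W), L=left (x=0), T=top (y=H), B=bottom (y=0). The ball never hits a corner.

1. t=2 → R at (5,5); v=(-1,1)
2. t=1 → T at (4,6); v=(-1,-1)
3. t=4 → L at (0,2); v=(1,-1)
4. t=2 → B at (2,0); v=(1,1)
5. t=3 → R at (5,3); v=(-1,1)
6. t=3 → T at (2,6); v=(-1,-1)

Final position: (2,6)
Wall sequence: RTLBRT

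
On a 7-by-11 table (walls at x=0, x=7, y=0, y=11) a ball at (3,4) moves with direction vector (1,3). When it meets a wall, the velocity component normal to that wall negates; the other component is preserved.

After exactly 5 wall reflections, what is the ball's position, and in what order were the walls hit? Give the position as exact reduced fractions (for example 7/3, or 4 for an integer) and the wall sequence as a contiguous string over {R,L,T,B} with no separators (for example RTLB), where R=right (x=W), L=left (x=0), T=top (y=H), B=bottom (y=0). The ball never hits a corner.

1. t=7/3 → T at (16/3,11); v=(1,-3)
2. t=5/3 → R at (7,6); v=(-1,-3)
3. t=2 → B at (5,0); v=(-1,3)
4. t=11/3 → T at (4/3,11); v=(-1,-3)
5. t=4/3 → L at (0,7); v=(1,-3)

Final position: (0,7)
Wall sequence: TRBTL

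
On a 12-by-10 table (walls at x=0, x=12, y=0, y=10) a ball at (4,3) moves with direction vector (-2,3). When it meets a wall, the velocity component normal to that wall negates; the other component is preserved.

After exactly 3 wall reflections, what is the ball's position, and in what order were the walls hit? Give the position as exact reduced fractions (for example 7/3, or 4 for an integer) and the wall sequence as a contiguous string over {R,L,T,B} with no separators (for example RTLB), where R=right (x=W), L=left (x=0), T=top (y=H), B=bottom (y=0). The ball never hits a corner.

1. t=2 → L at (0,9); v=(2,3)
2. t=1/3 → T at (2/3,10); v=(2,-3)
3. t=10/3 → B at (22/3,0); v=(2,3)

Final position: (22/3,0)
Wall sequence: LTB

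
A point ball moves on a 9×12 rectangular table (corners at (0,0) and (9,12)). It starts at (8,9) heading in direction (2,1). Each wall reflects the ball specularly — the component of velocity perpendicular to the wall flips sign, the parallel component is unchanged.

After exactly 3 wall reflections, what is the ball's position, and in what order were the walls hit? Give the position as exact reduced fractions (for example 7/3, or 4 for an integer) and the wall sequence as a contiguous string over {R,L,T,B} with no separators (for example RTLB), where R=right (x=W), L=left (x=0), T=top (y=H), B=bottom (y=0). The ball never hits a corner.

1. t=1/2 → R at (9,19/2); v=(-2,1)
2. t=5/2 → T at (4,12); v=(-2,-1)
3. t=2 → L at (0,10); v=(2,-1)

Final position: (0,10)
Wall sequence: RTL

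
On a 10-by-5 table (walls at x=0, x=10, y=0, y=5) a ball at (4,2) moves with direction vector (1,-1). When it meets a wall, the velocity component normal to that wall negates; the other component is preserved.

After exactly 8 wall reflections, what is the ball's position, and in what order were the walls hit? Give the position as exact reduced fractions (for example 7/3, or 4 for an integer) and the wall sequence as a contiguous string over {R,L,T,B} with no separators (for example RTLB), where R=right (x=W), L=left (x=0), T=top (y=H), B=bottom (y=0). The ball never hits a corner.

1. t=2 → B at (6,0); v=(1,1)
2. t=4 → R at (10,4); v=(-1,1)
3. t=1 → T at (9,5); v=(-1,-1)
4. t=5 → B at (4,0); v=(-1,1)
5. t=4 → L at (0,4); v=(1,1)
6. t=1 → T at (1,5); v=(1,-1)
7. t=5 → B at (6,0); v=(1,1)
8. t=4 → R at (10,4); v=(-1,1)

Final position: (10,4)
Wall sequence: BRTBLTBR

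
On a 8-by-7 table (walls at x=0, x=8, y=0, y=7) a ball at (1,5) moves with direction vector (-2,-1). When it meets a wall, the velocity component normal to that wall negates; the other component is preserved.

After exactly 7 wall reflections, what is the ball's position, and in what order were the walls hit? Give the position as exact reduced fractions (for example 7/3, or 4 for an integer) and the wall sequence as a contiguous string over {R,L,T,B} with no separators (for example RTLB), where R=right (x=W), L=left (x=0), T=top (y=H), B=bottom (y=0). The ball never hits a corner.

1. t=1/2 → L at (0,9/2); v=(2,-1)
2. t=4 → R at (8,1/2); v=(-2,-1)
3. t=1/2 → B at (7,0); v=(-2,1)
4. t=7/2 → L at (0,7/2); v=(2,1)
5. t=7/2 → T at (7,7); v=(2,-1)
6. t=1/2 → R at (8,13/2); v=(-2,-1)
7. t=4 → L at (0,5/2); v=(2,-1)

Final position: (0,5/2)
Wall sequence: LRBLTRL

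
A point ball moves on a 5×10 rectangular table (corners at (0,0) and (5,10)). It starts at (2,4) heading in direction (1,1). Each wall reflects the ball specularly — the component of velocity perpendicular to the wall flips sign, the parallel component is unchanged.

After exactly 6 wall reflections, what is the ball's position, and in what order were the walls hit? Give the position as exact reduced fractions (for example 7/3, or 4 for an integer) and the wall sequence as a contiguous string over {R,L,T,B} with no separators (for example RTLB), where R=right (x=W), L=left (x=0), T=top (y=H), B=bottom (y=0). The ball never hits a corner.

Final position: (0,2)
Wall sequence: RTLRBL

1. t=3 → R at (5,7); v=(-1,1)
2. t=3 → T at (2,10); v=(-1,-1)
3. t=2 → L at (0,8); v=(1,-1)
4. t=5 → R at (5,3); v=(-1,-1)
5. t=3 → B at (2,0); v=(-1,1)
6. t=2 → L at (0,2); v=(1,1)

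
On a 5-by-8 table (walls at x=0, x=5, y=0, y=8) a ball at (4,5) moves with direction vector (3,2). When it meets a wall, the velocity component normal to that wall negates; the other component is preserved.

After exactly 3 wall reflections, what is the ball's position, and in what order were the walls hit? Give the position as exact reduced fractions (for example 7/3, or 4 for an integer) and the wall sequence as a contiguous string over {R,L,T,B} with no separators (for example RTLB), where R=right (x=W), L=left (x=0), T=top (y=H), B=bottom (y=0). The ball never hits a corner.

1. t=1/3 → R at (5,17/3); v=(-3,2)
2. t=7/6 → T at (3/2,8); v=(-3,-2)
3. t=1/2 → L at (0,7); v=(3,-2)

Final position: (0,7)
Wall sequence: RTL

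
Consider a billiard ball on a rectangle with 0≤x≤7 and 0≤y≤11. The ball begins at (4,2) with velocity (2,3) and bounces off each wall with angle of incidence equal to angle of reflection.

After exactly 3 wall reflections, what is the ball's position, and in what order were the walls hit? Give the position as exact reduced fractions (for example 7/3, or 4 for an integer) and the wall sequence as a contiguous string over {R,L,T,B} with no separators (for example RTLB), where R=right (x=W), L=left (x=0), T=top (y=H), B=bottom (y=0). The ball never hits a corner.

Final position: (0,5)
Wall sequence: RTL

1. t=3/2 → R at (7,13/2); v=(-2,3)
2. t=3/2 → T at (4,11); v=(-2,-3)
3. t=2 → L at (0,5); v=(2,-3)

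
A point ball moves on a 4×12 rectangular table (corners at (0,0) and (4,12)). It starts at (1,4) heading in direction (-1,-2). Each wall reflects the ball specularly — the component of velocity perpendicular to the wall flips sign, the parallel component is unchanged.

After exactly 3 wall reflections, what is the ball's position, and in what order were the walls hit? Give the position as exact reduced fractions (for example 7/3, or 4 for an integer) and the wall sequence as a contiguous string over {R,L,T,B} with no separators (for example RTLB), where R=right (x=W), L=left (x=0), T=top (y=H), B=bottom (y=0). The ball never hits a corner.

1. t=1 → L at (0,2); v=(1,-2)
2. t=1 → B at (1,0); v=(1,2)
3. t=3 → R at (4,6); v=(-1,2)

Final position: (4,6)
Wall sequence: LBR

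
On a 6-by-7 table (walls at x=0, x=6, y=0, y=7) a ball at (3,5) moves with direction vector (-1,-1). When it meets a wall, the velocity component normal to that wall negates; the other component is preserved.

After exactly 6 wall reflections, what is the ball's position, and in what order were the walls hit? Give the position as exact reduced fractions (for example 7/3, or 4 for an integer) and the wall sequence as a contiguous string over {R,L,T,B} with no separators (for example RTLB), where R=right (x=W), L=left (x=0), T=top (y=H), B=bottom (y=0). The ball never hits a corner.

Final position: (4,0)
Wall sequence: LBRTLB

1. t=3 → L at (0,2); v=(1,-1)
2. t=2 → B at (2,0); v=(1,1)
3. t=4 → R at (6,4); v=(-1,1)
4. t=3 → T at (3,7); v=(-1,-1)
5. t=3 → L at (0,4); v=(1,-1)
6. t=4 → B at (4,0); v=(1,1)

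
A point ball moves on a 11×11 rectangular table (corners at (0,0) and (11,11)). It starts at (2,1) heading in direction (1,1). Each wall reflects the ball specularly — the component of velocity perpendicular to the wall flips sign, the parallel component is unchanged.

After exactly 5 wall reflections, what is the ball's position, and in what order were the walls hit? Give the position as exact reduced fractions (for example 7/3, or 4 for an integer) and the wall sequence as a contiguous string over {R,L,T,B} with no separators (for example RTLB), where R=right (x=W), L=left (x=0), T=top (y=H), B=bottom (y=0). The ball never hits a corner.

Final position: (11,10)
Wall sequence: RTLBR

1. t=9 → R at (11,10); v=(-1,1)
2. t=1 → T at (10,11); v=(-1,-1)
3. t=10 → L at (0,1); v=(1,-1)
4. t=1 → B at (1,0); v=(1,1)
5. t=10 → R at (11,10); v=(-1,1)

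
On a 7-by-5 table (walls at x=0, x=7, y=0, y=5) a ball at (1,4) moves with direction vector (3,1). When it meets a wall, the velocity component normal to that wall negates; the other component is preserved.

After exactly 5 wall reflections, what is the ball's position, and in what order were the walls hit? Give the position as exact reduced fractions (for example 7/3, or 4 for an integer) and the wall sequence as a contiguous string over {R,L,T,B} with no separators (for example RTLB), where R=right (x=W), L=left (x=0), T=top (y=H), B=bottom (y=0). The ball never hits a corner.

Final position: (7,2/3)
Wall sequence: TRLBR

1. t=1 → T at (4,5); v=(3,-1)
2. t=1 → R at (7,4); v=(-3,-1)
3. t=7/3 → L at (0,5/3); v=(3,-1)
4. t=5/3 → B at (5,0); v=(3,1)
5. t=2/3 → R at (7,2/3); v=(-3,1)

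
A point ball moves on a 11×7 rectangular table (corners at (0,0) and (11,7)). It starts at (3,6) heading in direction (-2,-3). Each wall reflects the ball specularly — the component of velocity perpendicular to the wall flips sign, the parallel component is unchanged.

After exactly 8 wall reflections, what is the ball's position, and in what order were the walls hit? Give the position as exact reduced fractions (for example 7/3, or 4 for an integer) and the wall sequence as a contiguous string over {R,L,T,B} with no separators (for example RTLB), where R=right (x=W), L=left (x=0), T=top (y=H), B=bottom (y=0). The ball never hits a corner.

Final position: (0,7/2)
Wall sequence: LBTBRTBL

1. t=3/2 → L at (0,3/2); v=(2,-3)
2. t=1/2 → B at (1,0); v=(2,3)
3. t=7/3 → T at (17/3,7); v=(2,-3)
4. t=7/3 → B at (31/3,0); v=(2,3)
5. t=1/3 → R at (11,1); v=(-2,3)
6. t=2 → T at (7,7); v=(-2,-3)
7. t=7/3 → B at (7/3,0); v=(-2,3)
8. t=7/6 → L at (0,7/2); v=(2,3)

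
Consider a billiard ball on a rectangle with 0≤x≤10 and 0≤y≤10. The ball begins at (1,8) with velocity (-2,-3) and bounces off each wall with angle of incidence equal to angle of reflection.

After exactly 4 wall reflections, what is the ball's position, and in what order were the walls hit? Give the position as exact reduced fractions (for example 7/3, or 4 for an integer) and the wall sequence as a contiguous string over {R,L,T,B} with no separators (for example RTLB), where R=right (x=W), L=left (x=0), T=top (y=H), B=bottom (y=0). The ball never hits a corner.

1. t=1/2 → L at (0,13/2); v=(2,-3)
2. t=13/6 → B at (13/3,0); v=(2,3)
3. t=17/6 → R at (10,17/2); v=(-2,3)
4. t=1/2 → T at (9,10); v=(-2,-3)

Final position: (9,10)
Wall sequence: LBRT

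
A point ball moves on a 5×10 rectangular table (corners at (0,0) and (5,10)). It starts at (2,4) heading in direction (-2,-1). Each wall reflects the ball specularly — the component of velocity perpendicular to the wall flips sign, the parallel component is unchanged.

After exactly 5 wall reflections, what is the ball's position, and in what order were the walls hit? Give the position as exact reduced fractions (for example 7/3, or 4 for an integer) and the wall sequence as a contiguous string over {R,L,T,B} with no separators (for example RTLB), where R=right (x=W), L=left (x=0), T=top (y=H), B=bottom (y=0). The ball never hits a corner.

Final position: (5,9/2)
Wall sequence: LRBLR

1. t=1 → L at (0,3); v=(2,-1)
2. t=5/2 → R at (5,1/2); v=(-2,-1)
3. t=1/2 → B at (4,0); v=(-2,1)
4. t=2 → L at (0,2); v=(2,1)
5. t=5/2 → R at (5,9/2); v=(-2,1)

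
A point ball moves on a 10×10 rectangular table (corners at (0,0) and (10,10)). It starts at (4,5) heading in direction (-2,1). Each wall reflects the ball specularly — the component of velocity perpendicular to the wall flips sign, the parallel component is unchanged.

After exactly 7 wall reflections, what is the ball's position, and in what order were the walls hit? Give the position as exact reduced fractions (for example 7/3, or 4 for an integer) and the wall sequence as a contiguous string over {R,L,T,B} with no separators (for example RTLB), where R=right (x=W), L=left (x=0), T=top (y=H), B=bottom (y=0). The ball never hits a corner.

Final position: (0,7)
Wall sequence: LTRLBRL

1. t=2 → L at (0,7); v=(2,1)
2. t=3 → T at (6,10); v=(2,-1)
3. t=2 → R at (10,8); v=(-2,-1)
4. t=5 → L at (0,3); v=(2,-1)
5. t=3 → B at (6,0); v=(2,1)
6. t=2 → R at (10,2); v=(-2,1)
7. t=5 → L at (0,7); v=(2,1)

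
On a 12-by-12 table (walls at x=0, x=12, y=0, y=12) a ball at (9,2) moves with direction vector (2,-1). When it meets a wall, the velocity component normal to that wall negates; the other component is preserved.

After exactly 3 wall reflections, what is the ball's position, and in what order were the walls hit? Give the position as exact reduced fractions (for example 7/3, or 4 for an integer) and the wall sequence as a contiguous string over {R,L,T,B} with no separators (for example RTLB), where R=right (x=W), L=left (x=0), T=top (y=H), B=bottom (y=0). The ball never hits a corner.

Final position: (0,11/2)
Wall sequence: RBL

1. t=3/2 → R at (12,1/2); v=(-2,-1)
2. t=1/2 → B at (11,0); v=(-2,1)
3. t=11/2 → L at (0,11/2); v=(2,1)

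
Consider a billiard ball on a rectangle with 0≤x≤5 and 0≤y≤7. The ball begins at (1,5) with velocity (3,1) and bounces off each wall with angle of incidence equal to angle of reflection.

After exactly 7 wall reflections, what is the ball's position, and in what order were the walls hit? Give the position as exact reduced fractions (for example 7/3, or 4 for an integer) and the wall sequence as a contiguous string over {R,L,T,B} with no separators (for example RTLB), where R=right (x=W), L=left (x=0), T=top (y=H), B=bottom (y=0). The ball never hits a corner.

Final position: (2,0)
Wall sequence: RTLRLRB

1. t=4/3 → R at (5,19/3); v=(-3,1)
2. t=2/3 → T at (3,7); v=(-3,-1)
3. t=1 → L at (0,6); v=(3,-1)
4. t=5/3 → R at (5,13/3); v=(-3,-1)
5. t=5/3 → L at (0,8/3); v=(3,-1)
6. t=5/3 → R at (5,1); v=(-3,-1)
7. t=1 → B at (2,0); v=(-3,1)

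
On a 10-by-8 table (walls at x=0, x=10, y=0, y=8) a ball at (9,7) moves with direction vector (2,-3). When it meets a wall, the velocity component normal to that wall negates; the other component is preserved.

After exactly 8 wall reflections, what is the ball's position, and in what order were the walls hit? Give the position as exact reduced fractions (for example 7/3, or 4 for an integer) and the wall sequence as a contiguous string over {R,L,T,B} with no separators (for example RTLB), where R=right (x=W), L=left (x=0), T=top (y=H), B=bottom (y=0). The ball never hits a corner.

1. t=1/2 → R at (10,11/2); v=(-2,-3)
2. t=11/6 → B at (19/3,0); v=(-2,3)
3. t=8/3 → T at (1,8); v=(-2,-3)
4. t=1/2 → L at (0,13/2); v=(2,-3)
5. t=13/6 → B at (13/3,0); v=(2,3)
6. t=8/3 → T at (29/3,8); v=(2,-3)
7. t=1/6 → R at (10,15/2); v=(-2,-3)
8. t=5/2 → B at (5,0); v=(-2,3)

Final position: (5,0)
Wall sequence: RBTLBTRB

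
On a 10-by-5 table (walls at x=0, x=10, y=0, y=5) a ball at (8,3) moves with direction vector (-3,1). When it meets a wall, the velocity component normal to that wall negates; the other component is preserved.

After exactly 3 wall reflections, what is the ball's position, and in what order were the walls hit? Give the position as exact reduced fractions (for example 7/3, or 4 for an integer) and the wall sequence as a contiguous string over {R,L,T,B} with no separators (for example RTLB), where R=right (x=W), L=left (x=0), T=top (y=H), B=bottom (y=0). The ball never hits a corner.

Final position: (10,1)
Wall sequence: TLR

1. t=2 → T at (2,5); v=(-3,-1)
2. t=2/3 → L at (0,13/3); v=(3,-1)
3. t=10/3 → R at (10,1); v=(-3,-1)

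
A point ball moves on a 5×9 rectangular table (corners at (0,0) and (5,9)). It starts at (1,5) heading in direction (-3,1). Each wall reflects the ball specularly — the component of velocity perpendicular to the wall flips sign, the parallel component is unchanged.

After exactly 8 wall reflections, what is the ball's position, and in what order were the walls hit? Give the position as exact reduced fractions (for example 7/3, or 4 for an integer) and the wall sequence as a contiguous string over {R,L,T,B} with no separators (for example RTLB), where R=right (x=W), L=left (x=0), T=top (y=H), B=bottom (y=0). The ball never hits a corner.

1. t=1/3 → L at (0,16/3); v=(3,1)
2. t=5/3 → R at (5,7); v=(-3,1)
3. t=5/3 → L at (0,26/3); v=(3,1)
4. t=1/3 → T at (1,9); v=(3,-1)
5. t=4/3 → R at (5,23/3); v=(-3,-1)
6. t=5/3 → L at (0,6); v=(3,-1)
7. t=5/3 → R at (5,13/3); v=(-3,-1)
8. t=5/3 → L at (0,8/3); v=(3,-1)

Final position: (0,8/3)
Wall sequence: LRLTRLRL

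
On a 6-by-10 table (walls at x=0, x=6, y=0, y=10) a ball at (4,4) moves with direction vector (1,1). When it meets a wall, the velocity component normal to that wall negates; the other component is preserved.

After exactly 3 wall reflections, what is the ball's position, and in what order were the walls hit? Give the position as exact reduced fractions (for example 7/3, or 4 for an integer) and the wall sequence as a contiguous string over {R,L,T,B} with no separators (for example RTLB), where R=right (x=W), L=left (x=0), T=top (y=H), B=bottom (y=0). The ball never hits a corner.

1. t=2 → R at (6,6); v=(-1,1)
2. t=4 → T at (2,10); v=(-1,-1)
3. t=2 → L at (0,8); v=(1,-1)

Final position: (0,8)
Wall sequence: RTL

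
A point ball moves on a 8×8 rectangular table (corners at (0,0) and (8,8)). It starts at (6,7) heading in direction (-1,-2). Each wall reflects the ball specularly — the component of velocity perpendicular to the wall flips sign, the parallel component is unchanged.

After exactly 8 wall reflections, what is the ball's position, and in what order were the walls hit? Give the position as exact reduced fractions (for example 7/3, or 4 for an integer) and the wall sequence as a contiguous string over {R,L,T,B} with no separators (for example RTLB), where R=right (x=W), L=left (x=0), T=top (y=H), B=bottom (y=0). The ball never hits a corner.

Final position: (0,5)
Wall sequence: BLTBRTBL

1. t=7/2 → B at (5/2,0); v=(-1,2)
2. t=5/2 → L at (0,5); v=(1,2)
3. t=3/2 → T at (3/2,8); v=(1,-2)
4. t=4 → B at (11/2,0); v=(1,2)
5. t=5/2 → R at (8,5); v=(-1,2)
6. t=3/2 → T at (13/2,8); v=(-1,-2)
7. t=4 → B at (5/2,0); v=(-1,2)
8. t=5/2 → L at (0,5); v=(1,2)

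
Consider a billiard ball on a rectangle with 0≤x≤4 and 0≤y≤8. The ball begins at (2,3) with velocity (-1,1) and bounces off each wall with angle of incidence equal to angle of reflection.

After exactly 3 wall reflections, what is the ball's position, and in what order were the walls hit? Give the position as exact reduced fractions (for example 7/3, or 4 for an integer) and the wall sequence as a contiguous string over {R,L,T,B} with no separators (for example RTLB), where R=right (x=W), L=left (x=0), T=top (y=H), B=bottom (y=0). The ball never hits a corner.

1. t=2 → L at (0,5); v=(1,1)
2. t=3 → T at (3,8); v=(1,-1)
3. t=1 → R at (4,7); v=(-1,-1)

Final position: (4,7)
Wall sequence: LTR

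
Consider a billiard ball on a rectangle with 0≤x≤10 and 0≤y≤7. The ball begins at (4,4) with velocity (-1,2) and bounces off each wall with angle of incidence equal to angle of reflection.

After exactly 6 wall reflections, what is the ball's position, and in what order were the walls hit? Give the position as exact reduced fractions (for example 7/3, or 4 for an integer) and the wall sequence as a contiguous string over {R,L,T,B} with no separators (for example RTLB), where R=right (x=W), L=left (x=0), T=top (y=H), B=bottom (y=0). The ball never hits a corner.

1. t=3/2 → T at (5/2,7); v=(-1,-2)
2. t=5/2 → L at (0,2); v=(1,-2)
3. t=1 → B at (1,0); v=(1,2)
4. t=7/2 → T at (9/2,7); v=(1,-2)
5. t=7/2 → B at (8,0); v=(1,2)
6. t=2 → R at (10,4); v=(-1,2)

Final position: (10,4)
Wall sequence: TLBTBR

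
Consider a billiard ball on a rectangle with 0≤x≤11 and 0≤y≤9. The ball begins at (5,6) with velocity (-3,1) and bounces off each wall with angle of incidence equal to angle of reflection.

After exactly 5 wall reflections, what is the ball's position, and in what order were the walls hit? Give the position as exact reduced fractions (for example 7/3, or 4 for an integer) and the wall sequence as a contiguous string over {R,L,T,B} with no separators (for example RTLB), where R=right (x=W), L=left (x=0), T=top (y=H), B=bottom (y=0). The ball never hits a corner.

1. t=5/3 → L at (0,23/3); v=(3,1)
2. t=4/3 → T at (4,9); v=(3,-1)
3. t=7/3 → R at (11,20/3); v=(-3,-1)
4. t=11/3 → L at (0,3); v=(3,-1)
5. t=3 → B at (9,0); v=(3,1)

Final position: (9,0)
Wall sequence: LTRLB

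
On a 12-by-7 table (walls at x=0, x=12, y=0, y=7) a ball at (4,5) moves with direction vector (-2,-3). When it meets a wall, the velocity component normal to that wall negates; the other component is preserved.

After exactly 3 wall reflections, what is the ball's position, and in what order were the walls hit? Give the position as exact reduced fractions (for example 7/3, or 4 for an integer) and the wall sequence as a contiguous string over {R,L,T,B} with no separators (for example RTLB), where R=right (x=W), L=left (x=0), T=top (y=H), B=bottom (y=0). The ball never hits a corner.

1. t=5/3 → B at (2/3,0); v=(-2,3)
2. t=1/3 → L at (0,1); v=(2,3)
3. t=2 → T at (4,7); v=(2,-3)

Final position: (4,7)
Wall sequence: BLT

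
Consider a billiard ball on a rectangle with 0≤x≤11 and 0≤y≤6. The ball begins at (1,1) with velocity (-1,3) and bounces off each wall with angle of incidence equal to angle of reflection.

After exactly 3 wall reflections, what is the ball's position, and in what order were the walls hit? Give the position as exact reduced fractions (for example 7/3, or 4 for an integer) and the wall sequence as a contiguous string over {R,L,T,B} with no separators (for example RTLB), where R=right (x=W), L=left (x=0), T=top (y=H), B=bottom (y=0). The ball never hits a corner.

Final position: (8/3,0)
Wall sequence: LTB

1. t=1 → L at (0,4); v=(1,3)
2. t=2/3 → T at (2/3,6); v=(1,-3)
3. t=2 → B at (8/3,0); v=(1,3)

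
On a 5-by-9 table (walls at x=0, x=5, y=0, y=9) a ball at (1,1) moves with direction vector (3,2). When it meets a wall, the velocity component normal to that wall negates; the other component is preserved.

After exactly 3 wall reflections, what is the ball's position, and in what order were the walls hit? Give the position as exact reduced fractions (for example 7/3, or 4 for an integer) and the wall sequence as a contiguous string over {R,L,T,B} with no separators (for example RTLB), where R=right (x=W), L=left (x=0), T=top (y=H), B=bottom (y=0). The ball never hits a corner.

1. t=4/3 → R at (5,11/3); v=(-3,2)
2. t=5/3 → L at (0,7); v=(3,2)
3. t=1 → T at (3,9); v=(3,-2)

Final position: (3,9)
Wall sequence: RLT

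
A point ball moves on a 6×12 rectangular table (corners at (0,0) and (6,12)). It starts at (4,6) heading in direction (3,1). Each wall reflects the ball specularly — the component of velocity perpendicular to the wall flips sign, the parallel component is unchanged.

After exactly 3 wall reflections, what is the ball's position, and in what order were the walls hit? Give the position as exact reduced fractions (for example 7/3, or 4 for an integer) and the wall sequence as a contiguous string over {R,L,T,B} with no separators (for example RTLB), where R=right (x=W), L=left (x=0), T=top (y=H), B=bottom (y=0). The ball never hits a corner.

Final position: (6,32/3)
Wall sequence: RLR

1. t=2/3 → R at (6,20/3); v=(-3,1)
2. t=2 → L at (0,26/3); v=(3,1)
3. t=2 → R at (6,32/3); v=(-3,1)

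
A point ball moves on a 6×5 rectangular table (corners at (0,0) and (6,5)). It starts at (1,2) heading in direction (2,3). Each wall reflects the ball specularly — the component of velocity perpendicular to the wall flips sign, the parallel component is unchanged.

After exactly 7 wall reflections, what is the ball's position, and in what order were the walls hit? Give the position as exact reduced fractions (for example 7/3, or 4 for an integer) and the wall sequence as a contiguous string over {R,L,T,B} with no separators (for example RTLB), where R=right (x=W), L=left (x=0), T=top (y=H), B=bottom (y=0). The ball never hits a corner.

Final position: (13/3,5)
Wall sequence: TRBTLBT

1. t=1 → T at (3,5); v=(2,-3)
2. t=3/2 → R at (6,1/2); v=(-2,-3)
3. t=1/6 → B at (17/3,0); v=(-2,3)
4. t=5/3 → T at (7/3,5); v=(-2,-3)
5. t=7/6 → L at (0,3/2); v=(2,-3)
6. t=1/2 → B at (1,0); v=(2,3)
7. t=5/3 → T at (13/3,5); v=(2,-3)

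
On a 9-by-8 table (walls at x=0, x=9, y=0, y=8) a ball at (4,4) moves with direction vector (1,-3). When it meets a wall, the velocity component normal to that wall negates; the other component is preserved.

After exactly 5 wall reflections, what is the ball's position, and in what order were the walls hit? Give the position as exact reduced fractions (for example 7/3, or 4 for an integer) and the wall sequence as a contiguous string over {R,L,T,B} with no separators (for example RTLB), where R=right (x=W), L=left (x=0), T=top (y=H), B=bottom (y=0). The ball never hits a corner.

Final position: (14/3,8)
Wall sequence: BTRBT

1. t=4/3 → B at (16/3,0); v=(1,3)
2. t=8/3 → T at (8,8); v=(1,-3)
3. t=1 → R at (9,5); v=(-1,-3)
4. t=5/3 → B at (22/3,0); v=(-1,3)
5. t=8/3 → T at (14/3,8); v=(-1,-3)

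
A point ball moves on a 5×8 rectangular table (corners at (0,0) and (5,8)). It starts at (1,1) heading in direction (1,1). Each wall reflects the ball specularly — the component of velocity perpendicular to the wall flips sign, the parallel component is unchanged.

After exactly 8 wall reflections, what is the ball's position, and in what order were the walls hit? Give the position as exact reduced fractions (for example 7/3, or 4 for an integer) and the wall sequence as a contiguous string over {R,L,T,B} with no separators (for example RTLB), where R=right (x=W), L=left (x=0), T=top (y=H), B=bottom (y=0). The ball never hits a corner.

1. t=4 → R at (5,5); v=(-1,1)
2. t=3 → T at (2,8); v=(-1,-1)
3. t=2 → L at (0,6); v=(1,-1)
4. t=5 → R at (5,1); v=(-1,-1)
5. t=1 → B at (4,0); v=(-1,1)
6. t=4 → L at (0,4); v=(1,1)
7. t=4 → T at (4,8); v=(1,-1)
8. t=1 → R at (5,7); v=(-1,-1)

Final position: (5,7)
Wall sequence: RTLRBLTR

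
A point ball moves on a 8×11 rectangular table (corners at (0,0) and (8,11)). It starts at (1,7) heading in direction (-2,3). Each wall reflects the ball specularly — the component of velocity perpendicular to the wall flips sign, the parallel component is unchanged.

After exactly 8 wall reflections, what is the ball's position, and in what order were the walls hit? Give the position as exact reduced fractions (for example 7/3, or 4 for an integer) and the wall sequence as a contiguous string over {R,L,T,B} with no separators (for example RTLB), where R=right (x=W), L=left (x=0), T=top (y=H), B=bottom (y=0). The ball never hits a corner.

Final position: (8,1/2)
Wall sequence: LTRBLTBR

1. t=1/2 → L at (0,17/2); v=(2,3)
2. t=5/6 → T at (5/3,11); v=(2,-3)
3. t=19/6 → R at (8,3/2); v=(-2,-3)
4. t=1/2 → B at (7,0); v=(-2,3)
5. t=7/2 → L at (0,21/2); v=(2,3)
6. t=1/6 → T at (1/3,11); v=(2,-3)
7. t=11/3 → B at (23/3,0); v=(2,3)
8. t=1/6 → R at (8,1/2); v=(-2,3)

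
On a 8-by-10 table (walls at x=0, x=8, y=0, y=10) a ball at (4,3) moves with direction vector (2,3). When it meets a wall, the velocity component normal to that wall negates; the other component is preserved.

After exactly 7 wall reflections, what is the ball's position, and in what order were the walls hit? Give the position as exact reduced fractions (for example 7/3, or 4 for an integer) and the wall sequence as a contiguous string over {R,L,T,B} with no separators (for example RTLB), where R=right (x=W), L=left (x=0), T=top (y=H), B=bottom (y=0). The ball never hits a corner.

Final position: (10/3,0)
Wall sequence: RTBLTRB

1. t=2 → R at (8,9); v=(-2,3)
2. t=1/3 → T at (22/3,10); v=(-2,-3)
3. t=10/3 → B at (2/3,0); v=(-2,3)
4. t=1/3 → L at (0,1); v=(2,3)
5. t=3 → T at (6,10); v=(2,-3)
6. t=1 → R at (8,7); v=(-2,-3)
7. t=7/3 → B at (10/3,0); v=(-2,3)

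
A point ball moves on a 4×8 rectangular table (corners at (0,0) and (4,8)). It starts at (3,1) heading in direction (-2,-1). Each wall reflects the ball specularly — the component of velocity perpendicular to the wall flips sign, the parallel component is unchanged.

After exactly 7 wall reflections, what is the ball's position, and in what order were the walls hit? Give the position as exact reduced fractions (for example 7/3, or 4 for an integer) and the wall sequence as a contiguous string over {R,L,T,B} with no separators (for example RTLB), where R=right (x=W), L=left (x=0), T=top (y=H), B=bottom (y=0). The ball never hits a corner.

1. t=1 → B at (1,0); v=(-2,1)
2. t=1/2 → L at (0,1/2); v=(2,1)
3. t=2 → R at (4,5/2); v=(-2,1)
4. t=2 → L at (0,9/2); v=(2,1)
5. t=2 → R at (4,13/2); v=(-2,1)
6. t=3/2 → T at (1,8); v=(-2,-1)
7. t=1/2 → L at (0,15/2); v=(2,-1)

Final position: (0,15/2)
Wall sequence: BLRLRTL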